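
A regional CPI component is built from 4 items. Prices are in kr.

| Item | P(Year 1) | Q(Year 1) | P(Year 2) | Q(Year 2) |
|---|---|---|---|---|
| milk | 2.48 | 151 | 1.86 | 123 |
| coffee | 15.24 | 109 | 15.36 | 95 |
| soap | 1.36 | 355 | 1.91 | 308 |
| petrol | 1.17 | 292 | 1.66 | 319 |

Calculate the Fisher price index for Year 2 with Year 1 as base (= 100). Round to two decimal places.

109.63

Laspeyres component (base-period weights):
ΣP(Year 2)Q(Year 1) = 1.86×151 + 15.36×109 + 1.91×355 + 1.66×292 = 280.86 + 1674.24 + 678.05 + 484.72 = 3117.87
ΣP(Year 1)Q(Year 1) = 2.48×151 + 15.24×109 + 1.36×355 + 1.17×292 = 374.48 + 1661.16 + 482.8 + 341.64 = 2860.08
L = 3117.87 / 2860.08 × 100 = 109.0134
Paasche component (current-period weights):
ΣP(Year 2)Q(Year 2) = 1.86×123 + 15.36×95 + 1.91×308 + 1.66×319 = 228.78 + 1459.2 + 588.28 + 529.54 = 2805.8
ΣP(Year 1)Q(Year 2) = 2.48×123 + 15.24×95 + 1.36×308 + 1.17×319 = 305.04 + 1447.8 + 418.88 + 373.23 = 2544.95
P = 2805.8 / 2544.95 × 100 = 110.2497
Fisher = √(L × P) = √(109.0134 × 110.2497) = 109.6298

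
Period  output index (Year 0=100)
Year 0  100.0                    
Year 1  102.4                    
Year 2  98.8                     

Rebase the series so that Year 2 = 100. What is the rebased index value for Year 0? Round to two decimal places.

Rebased(Year 0) = 100.0 / 98.8 × 100 = 101.2146

101.21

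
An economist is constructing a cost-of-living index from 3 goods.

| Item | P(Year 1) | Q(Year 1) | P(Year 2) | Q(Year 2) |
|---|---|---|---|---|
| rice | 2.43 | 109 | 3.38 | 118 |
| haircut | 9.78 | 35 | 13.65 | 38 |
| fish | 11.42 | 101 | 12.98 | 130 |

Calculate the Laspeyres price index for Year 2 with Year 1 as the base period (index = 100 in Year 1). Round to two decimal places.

Laspeyres price index uses base-period quantities as weights.
ΣP(Year 2)·Q(Year 1) = 3.38×109 + 13.65×35 + 12.98×101 = 368.42 + 477.75 + 1310.98 = 2157.15
ΣP(Year 1)·Q(Year 1) = 2.43×109 + 9.78×35 + 11.42×101 = 264.87 + 342.3 + 1153.42 = 1760.59
Index = 2157.15 / 1760.59 × 100 = 122.5243

122.52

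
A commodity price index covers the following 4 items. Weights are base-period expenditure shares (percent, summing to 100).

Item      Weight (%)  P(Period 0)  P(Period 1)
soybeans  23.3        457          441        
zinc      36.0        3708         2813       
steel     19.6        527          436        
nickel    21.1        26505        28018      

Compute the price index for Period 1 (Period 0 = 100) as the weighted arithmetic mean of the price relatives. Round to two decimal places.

88.31

soybeans: 23.3 × (441/457) = 23.3 × 0.964989 = 22.4842
zinc: 36.0 × (2813/3708) = 36.0 × 0.758630 = 27.3107
steel: 19.6 × (436/527) = 19.6 × 0.827324 = 16.2156
nickel: 21.1 × (28018/26505) = 21.1 × 1.057084 = 22.3045
Index = Σ wᵢ·(p₁ᵢ/p₀ᵢ) = 22.4842 + 27.3107 + 16.2156 + 22.3045 = 88.3149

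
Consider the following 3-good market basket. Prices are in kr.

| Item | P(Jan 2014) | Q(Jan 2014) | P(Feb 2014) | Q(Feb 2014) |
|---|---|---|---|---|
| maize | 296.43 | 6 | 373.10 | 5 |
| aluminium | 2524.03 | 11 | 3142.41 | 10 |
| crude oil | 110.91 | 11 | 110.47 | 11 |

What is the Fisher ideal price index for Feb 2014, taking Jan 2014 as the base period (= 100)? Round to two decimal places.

123.54

Laspeyres component (base-period weights):
ΣP(Feb 2014)Q(Jan 2014) = 373.10×6 + 3142.41×11 + 110.47×11 = 2238.6 + 34566.51 + 1215.17 = 38020.28
ΣP(Jan 2014)Q(Jan 2014) = 296.43×6 + 2524.03×11 + 110.91×11 = 1778.58 + 27764.33 + 1220.01 = 30762.92
L = 38020.28 / 30762.92 × 100 = 123.5913
Paasche component (current-period weights):
ΣP(Feb 2014)Q(Feb 2014) = 373.10×5 + 3142.41×10 + 110.47×11 = 1865.5 + 31424.1 + 1215.17 = 34504.77
ΣP(Jan 2014)Q(Feb 2014) = 296.43×5 + 2524.03×10 + 110.91×11 = 1482.15 + 25240.3 + 1220.01 = 27942.46
P = 34504.77 / 27942.46 × 100 = 123.4851
Fisher = √(L × P) = √(123.5913 × 123.4851) = 123.5382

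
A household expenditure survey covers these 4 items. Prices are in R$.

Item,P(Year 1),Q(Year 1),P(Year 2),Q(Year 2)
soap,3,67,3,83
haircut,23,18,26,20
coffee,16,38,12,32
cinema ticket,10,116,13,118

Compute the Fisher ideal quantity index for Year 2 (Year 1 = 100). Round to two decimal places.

Laspeyres component (base-period weights):
ΣP(Year 1)Q(Year 2) = 3×83 + 23×20 + 16×32 + 10×118 = 249 + 460 + 512 + 1180 = 2401
ΣP(Year 1)Q(Year 1) = 3×67 + 23×18 + 16×38 + 10×116 = 201 + 414 + 608 + 1160 = 2383
L = 2401 / 2383 × 100 = 100.7554
Paasche component (current-period weights):
ΣP(Year 2)Q(Year 2) = 3×83 + 26×20 + 12×32 + 13×118 = 249 + 520 + 384 + 1534 = 2687
ΣP(Year 2)Q(Year 1) = 3×67 + 26×18 + 12×38 + 13×116 = 201 + 468 + 456 + 1508 = 2633
P = 2687 / 2633 × 100 = 102.0509
Fisher = √(L × P) = √(100.7554 × 102.0509) = 101.4011

101.40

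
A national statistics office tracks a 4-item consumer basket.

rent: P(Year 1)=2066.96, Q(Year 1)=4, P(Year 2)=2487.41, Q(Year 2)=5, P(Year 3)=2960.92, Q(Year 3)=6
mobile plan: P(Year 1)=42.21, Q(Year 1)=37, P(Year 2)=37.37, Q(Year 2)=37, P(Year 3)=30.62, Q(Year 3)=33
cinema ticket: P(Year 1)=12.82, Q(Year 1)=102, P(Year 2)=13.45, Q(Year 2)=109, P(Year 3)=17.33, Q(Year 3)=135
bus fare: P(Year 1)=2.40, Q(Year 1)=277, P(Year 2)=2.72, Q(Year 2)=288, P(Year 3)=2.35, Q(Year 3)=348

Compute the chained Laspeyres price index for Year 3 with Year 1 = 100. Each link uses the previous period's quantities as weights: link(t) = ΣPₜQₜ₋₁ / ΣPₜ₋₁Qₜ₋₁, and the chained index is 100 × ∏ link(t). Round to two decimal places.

Link Year 1→Year 2:
ΣP(Year 2)Q(Year 1) = 2487.41×4 + 37.37×37 + 13.45×102 + 2.72×277 = 9949.64 + 1382.69 + 1371.9 + 753.44 = 13457.67
ΣP(Year 1)Q(Year 1) = 2066.96×4 + 42.21×37 + 12.82×102 + 2.40×277 = 8267.84 + 1561.77 + 1307.64 + 664.8 = 11802.05
link = 13457.67/11802.05 = 1.140282
Link Year 2→Year 3:
ΣP(Year 3)Q(Year 2) = 2960.92×5 + 30.62×37 + 17.33×109 + 2.35×288 = 14804.6 + 1132.94 + 1888.97 + 676.8 = 18503.31
ΣP(Year 2)Q(Year 2) = 2487.41×5 + 37.37×37 + 13.45×109 + 2.72×288 = 12437.05 + 1382.69 + 1466.05 + 783.36 = 16069.15
link = 18503.31/16069.15 = 1.151480
Chained index = 100 × 1.140282 × 1.151480 = 131.3013

131.30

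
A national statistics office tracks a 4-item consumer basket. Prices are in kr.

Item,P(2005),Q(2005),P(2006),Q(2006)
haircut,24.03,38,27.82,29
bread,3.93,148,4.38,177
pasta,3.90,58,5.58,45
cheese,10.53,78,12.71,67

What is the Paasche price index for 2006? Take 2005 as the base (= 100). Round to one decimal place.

Paasche price index uses current-period quantities as weights.
ΣP(2006)·Q(2006) = 27.82×29 + 4.38×177 + 5.58×45 + 12.71×67 = 806.78 + 775.26 + 251.1 + 851.57 = 2684.71
ΣP(2005)·Q(2006) = 24.03×29 + 3.93×177 + 3.90×45 + 10.53×67 = 696.87 + 695.61 + 175.5 + 705.51 = 2273.49
Index = 2684.71 / 2273.49 × 100 = 118.0876

118.1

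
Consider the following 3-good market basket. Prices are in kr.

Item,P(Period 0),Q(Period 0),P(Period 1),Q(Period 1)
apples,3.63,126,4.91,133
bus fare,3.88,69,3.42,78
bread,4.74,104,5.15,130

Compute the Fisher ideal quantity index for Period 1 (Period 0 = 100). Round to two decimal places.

114.69

Laspeyres component (base-period weights):
ΣP(Period 0)Q(Period 1) = 3.63×133 + 3.88×78 + 4.74×130 = 482.79 + 302.64 + 616.2 = 1401.63
ΣP(Period 0)Q(Period 0) = 3.63×126 + 3.88×69 + 4.74×104 = 457.38 + 267.72 + 492.96 = 1218.06
L = 1401.63 / 1218.06 × 100 = 115.0707
Paasche component (current-period weights):
ΣP(Period 1)Q(Period 1) = 4.91×133 + 3.42×78 + 5.15×130 = 653.03 + 266.76 + 669.5 = 1589.29
ΣP(Period 1)Q(Period 0) = 4.91×126 + 3.42×69 + 5.15×104 = 618.66 + 235.98 + 535.6 = 1390.24
P = 1589.29 / 1390.24 × 100 = 114.3177
Fisher = √(L × P) = √(115.0707 × 114.3177) = 114.6936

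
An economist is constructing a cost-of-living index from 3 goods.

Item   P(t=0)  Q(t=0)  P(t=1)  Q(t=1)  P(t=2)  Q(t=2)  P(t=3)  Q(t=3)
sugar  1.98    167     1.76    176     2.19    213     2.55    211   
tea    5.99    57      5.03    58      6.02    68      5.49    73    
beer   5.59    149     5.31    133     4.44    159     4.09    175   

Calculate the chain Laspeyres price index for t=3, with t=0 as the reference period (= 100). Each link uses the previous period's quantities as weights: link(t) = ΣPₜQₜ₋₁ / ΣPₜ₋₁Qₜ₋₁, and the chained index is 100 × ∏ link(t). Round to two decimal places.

Link t=0→t=1:
ΣP(t=1)Q(t=0) = 1.76×167 + 5.03×57 + 5.31×149 = 293.92 + 286.71 + 791.19 = 1371.82
ΣP(t=0)Q(t=0) = 1.98×167 + 5.99×57 + 5.59×149 = 330.66 + 341.43 + 832.91 = 1505
link = 1371.82/1505 = 0.911508
Link t=1→t=2:
ΣP(t=2)Q(t=1) = 2.19×176 + 6.02×58 + 4.44×133 = 385.44 + 349.16 + 590.52 = 1325.12
ΣP(t=1)Q(t=1) = 1.76×176 + 5.03×58 + 5.31×133 = 309.76 + 291.74 + 706.23 = 1307.73
link = 1325.12/1307.73 = 1.013298
Link t=2→t=3:
ΣP(t=3)Q(t=2) = 2.55×213 + 5.49×68 + 4.09×159 = 543.15 + 373.32 + 650.31 = 1566.78
ΣP(t=2)Q(t=2) = 2.19×213 + 6.02×68 + 4.44×159 = 466.47 + 409.36 + 705.96 = 1581.79
link = 1566.78/1581.79 = 0.990511
Chained index = 100 × 0.911508 × 1.013298 × 0.990511 = 91.4865

91.49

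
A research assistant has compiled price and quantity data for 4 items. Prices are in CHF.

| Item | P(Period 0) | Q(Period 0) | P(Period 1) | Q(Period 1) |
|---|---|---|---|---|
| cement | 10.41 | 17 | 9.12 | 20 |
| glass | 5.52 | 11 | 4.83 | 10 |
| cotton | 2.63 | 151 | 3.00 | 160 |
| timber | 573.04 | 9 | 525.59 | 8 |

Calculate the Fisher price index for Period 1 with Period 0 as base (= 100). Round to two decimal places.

Laspeyres component (base-period weights):
ΣP(Period 1)Q(Period 0) = 9.12×17 + 4.83×11 + 3.00×151 + 525.59×9 = 155.04 + 53.13 + 453 + 4730.31 = 5391.48
ΣP(Period 0)Q(Period 0) = 10.41×17 + 5.52×11 + 2.63×151 + 573.04×9 = 176.97 + 60.72 + 397.13 + 5157.36 = 5792.18
L = 5391.48 / 5792.18 × 100 = 93.0821
Paasche component (current-period weights):
ΣP(Period 1)Q(Period 1) = 9.12×20 + 4.83×10 + 3.00×160 + 525.59×8 = 182.4 + 48.3 + 480 + 4204.72 = 4915.42
ΣP(Period 0)Q(Period 1) = 10.41×20 + 5.52×10 + 2.63×160 + 573.04×8 = 208.2 + 55.2 + 420.8 + 4584.32 = 5268.52
P = 4915.42 / 5268.52 × 100 = 93.2979
Fisher = √(L × P) = √(93.0821 × 93.2979) = 93.1899

93.19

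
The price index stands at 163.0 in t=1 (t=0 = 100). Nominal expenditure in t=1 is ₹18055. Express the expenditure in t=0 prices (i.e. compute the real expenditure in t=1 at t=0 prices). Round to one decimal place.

Real = Nominal ÷ (Index/100) = 18055 ÷ (163.0/100)
     = 18055 ÷ 1.630 = 11076.6871

11076.7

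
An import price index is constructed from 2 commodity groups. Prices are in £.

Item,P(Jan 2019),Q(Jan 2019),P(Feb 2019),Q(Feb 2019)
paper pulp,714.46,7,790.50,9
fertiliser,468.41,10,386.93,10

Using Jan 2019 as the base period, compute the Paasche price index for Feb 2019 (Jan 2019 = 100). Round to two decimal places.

98.83

Paasche price index uses current-period quantities as weights.
ΣP(Feb 2019)·Q(Feb 2019) = 790.50×9 + 386.93×10 = 7114.5 + 3869.3 = 10983.8
ΣP(Jan 2019)·Q(Feb 2019) = 714.46×9 + 468.41×10 = 6430.14 + 4684.1 = 11114.24
Index = 10983.8 / 11114.24 × 100 = 98.8264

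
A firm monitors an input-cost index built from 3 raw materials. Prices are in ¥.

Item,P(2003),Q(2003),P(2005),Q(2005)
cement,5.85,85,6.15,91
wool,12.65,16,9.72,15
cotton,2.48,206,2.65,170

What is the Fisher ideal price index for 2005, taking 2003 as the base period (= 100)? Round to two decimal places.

Laspeyres component (base-period weights):
ΣP(2005)Q(2003) = 6.15×85 + 9.72×16 + 2.65×206 = 522.75 + 155.52 + 545.9 = 1224.17
ΣP(2003)Q(2003) = 5.85×85 + 12.65×16 + 2.48×206 = 497.25 + 202.4 + 510.88 = 1210.53
L = 1224.17 / 1210.53 × 100 = 101.1268
Paasche component (current-period weights):
ΣP(2005)Q(2005) = 6.15×91 + 9.72×15 + 2.65×170 = 559.65 + 145.8 + 450.5 = 1155.95
ΣP(2003)Q(2005) = 5.85×91 + 12.65×15 + 2.48×170 = 532.35 + 189.75 + 421.6 = 1143.7
P = 1155.95 / 1143.7 × 100 = 101.0711
Fisher = √(L × P) = √(101.1268 × 101.0711) = 101.0989

101.10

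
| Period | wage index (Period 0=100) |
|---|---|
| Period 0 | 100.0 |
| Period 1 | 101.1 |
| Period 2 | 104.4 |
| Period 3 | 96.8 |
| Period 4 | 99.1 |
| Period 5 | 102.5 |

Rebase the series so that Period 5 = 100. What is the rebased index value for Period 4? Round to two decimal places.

96.68

Rebased(Period 4) = 99.1 / 102.5 × 100 = 96.6829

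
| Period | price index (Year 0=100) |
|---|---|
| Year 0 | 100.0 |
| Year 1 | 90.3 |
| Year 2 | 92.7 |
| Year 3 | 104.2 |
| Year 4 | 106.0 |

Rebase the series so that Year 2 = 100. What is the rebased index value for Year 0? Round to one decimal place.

107.9

Rebased(Year 0) = 100.0 / 92.7 × 100 = 107.8749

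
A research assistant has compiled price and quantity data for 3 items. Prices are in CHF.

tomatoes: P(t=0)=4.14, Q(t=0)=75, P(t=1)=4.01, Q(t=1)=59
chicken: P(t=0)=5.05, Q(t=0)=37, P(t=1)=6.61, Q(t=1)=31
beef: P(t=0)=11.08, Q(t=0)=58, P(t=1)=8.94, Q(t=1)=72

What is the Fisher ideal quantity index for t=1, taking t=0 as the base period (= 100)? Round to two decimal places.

Laspeyres component (base-period weights):
ΣP(t=0)Q(t=1) = 4.14×59 + 5.05×31 + 11.08×72 = 244.26 + 156.55 + 797.76 = 1198.57
ΣP(t=0)Q(t=0) = 4.14×75 + 5.05×37 + 11.08×58 = 310.5 + 186.85 + 642.64 = 1139.99
L = 1198.57 / 1139.99 × 100 = 105.1386
Paasche component (current-period weights):
ΣP(t=1)Q(t=1) = 4.01×59 + 6.61×31 + 8.94×72 = 236.59 + 204.91 + 643.68 = 1085.18
ΣP(t=1)Q(t=0) = 4.01×75 + 6.61×37 + 8.94×58 = 300.75 + 244.57 + 518.52 = 1063.84
P = 1085.18 / 1063.84 × 100 = 102.0059
Fisher = √(L × P) = √(105.1386 × 102.0059) = 103.5604

103.56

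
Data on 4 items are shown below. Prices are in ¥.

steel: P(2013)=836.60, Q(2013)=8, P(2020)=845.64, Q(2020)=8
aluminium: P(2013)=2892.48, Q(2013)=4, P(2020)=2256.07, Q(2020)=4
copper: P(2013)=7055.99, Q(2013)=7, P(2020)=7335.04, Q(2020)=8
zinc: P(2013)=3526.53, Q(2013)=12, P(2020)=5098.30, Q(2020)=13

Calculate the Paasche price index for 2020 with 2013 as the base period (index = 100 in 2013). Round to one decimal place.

Paasche price index uses current-period quantities as weights.
ΣP(2020)·Q(2020) = 845.64×8 + 2256.07×4 + 7335.04×8 + 5098.30×13 = 6765.12 + 9024.28 + 58680.32 + 66277.9 = 140747.62
ΣP(2013)·Q(2020) = 836.60×8 + 2892.48×4 + 7055.99×8 + 3526.53×13 = 6692.8 + 11569.92 + 56447.92 + 45844.89 = 120555.53
Index = 140747.62 / 120555.53 × 100 = 116.7492

116.7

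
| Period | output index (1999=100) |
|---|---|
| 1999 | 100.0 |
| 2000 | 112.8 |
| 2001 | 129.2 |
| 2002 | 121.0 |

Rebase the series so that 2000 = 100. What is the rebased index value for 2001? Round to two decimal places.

Rebased(2001) = 129.2 / 112.8 × 100 = 114.5390

114.54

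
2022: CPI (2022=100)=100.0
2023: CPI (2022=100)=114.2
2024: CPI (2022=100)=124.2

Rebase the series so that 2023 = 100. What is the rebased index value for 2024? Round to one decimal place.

108.8

Rebased(2024) = 124.2 / 114.2 × 100 = 108.7566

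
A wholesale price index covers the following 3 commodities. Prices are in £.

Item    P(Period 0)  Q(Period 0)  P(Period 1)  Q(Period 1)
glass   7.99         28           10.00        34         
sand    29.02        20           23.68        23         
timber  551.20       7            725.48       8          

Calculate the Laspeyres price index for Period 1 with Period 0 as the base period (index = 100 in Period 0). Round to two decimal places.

Laspeyres price index uses base-period quantities as weights.
ΣP(Period 1)·Q(Period 0) = 10.00×28 + 23.68×20 + 725.48×7 = 280 + 473.6 + 5078.36 = 5831.96
ΣP(Period 0)·Q(Period 0) = 7.99×28 + 29.02×20 + 551.20×7 = 223.72 + 580.4 + 3858.4 = 4662.52
Index = 5831.96 / 4662.52 × 100 = 125.0817

125.08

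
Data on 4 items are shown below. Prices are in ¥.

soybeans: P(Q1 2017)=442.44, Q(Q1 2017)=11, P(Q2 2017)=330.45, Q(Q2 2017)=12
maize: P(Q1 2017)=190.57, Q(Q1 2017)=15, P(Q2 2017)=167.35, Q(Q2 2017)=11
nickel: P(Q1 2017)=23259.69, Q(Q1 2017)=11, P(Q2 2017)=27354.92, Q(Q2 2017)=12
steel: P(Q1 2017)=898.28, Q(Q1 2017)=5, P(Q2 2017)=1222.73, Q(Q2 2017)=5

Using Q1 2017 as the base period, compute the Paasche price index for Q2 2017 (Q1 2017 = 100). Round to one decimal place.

Paasche price index uses current-period quantities as weights.
ΣP(Q2 2017)·Q(Q2 2017) = 330.45×12 + 167.35×11 + 27354.92×12 + 1222.73×5 = 3965.4 + 1840.85 + 328259.04 + 6113.65 = 340178.94
ΣP(Q1 2017)·Q(Q2 2017) = 442.44×12 + 190.57×11 + 23259.69×12 + 898.28×5 = 5309.28 + 2096.27 + 279116.28 + 4491.4 = 291013.23
Index = 340178.94 / 291013.23 × 100 = 116.8947

116.9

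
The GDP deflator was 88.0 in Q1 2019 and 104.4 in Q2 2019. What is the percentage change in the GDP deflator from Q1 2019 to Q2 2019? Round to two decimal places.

18.64%

Change = (104.4 − 88.0) / 88.0 × 100
       = 16.4 / 88.0 × 100 = 18.6364%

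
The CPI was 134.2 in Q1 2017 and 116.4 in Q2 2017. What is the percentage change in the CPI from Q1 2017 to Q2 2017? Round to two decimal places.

Change = (116.4 − 134.2) / 134.2 × 100
       = -17.8 / 134.2 × 100 = -13.2638%

-13.26%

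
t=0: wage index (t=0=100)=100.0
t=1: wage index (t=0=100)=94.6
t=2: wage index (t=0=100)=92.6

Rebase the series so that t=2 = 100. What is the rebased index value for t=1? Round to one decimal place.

Rebased(t=1) = 94.6 / 92.6 × 100 = 102.1598

102.2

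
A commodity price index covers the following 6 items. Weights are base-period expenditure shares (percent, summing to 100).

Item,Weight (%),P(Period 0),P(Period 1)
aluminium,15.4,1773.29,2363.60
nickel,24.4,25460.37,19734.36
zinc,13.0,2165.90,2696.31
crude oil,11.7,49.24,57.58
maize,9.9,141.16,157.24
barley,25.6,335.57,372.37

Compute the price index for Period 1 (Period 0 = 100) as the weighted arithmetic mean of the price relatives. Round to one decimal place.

108.7

aluminium: 15.4 × (2363.60/1773.29) = 15.4 × 1.332890 = 20.5265
nickel: 24.4 × (19734.36/25460.37) = 24.4 × 0.775101 = 18.9125
zinc: 13.0 × (2696.31/2165.90) = 13.0 × 1.244891 = 16.1836
crude oil: 11.7 × (57.58/49.24) = 11.7 × 1.169374 = 13.6817
maize: 9.9 × (157.24/141.16) = 9.9 × 1.113913 = 11.0277
barley: 25.6 × (372.37/335.57) = 25.6 × 1.109664 = 28.4074
Index = Σ wᵢ·(p₁ᵢ/p₀ᵢ) = 20.5265 + 18.9125 + 16.1836 + 13.6817 + 11.0277 + 28.4074 = 108.7394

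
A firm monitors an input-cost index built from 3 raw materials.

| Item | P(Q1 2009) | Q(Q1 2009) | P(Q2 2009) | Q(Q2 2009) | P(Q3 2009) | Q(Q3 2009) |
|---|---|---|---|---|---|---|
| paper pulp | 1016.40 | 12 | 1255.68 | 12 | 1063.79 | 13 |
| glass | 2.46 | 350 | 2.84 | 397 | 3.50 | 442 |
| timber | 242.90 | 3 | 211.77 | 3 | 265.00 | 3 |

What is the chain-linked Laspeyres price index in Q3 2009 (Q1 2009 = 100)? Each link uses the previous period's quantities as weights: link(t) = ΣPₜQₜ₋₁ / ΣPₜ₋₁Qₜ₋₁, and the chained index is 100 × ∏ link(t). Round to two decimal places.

107.58

Link Q1 2009→Q2 2009:
ΣP(Q2 2009)Q(Q1 2009) = 1255.68×12 + 2.84×350 + 211.77×3 = 15068.16 + 994 + 635.31 = 16697.47
ΣP(Q1 2009)Q(Q1 2009) = 1016.40×12 + 2.46×350 + 242.90×3 = 12196.8 + 861 + 728.7 = 13786.5
link = 16697.47/13786.5 = 1.211146
Link Q2 2009→Q3 2009:
ΣP(Q3 2009)Q(Q2 2009) = 1063.79×12 + 3.50×397 + 265.00×3 = 12765.48 + 1389.5 + 795 = 14949.98
ΣP(Q2 2009)Q(Q2 2009) = 1255.68×12 + 2.84×397 + 211.77×3 = 15068.16 + 1127.48 + 635.31 = 16830.95
link = 14949.98/16830.95 = 0.888243
Chained index = 100 × 1.211146 × 0.888243 = 107.5793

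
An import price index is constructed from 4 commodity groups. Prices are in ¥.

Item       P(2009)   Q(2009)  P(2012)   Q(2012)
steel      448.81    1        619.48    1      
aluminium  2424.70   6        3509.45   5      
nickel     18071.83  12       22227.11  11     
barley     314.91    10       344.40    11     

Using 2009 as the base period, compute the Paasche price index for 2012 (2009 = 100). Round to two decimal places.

124.03

Paasche price index uses current-period quantities as weights.
ΣP(2012)·Q(2012) = 619.48×1 + 3509.45×5 + 22227.11×11 + 344.40×11 = 619.48 + 17547.25 + 244498.21 + 3788.4 = 266453.34
ΣP(2009)·Q(2012) = 448.81×1 + 2424.70×5 + 18071.83×11 + 314.91×11 = 448.81 + 12123.5 + 198790.13 + 3464.01 = 214826.45
Index = 266453.34 / 214826.45 × 100 = 124.0319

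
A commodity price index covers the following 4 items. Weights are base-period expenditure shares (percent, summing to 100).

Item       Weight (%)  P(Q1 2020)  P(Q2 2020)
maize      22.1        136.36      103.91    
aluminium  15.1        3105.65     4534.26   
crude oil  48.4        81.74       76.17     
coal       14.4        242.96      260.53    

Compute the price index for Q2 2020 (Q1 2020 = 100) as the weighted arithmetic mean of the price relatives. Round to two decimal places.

99.43

maize: 22.1 × (103.91/136.36) = 22.1 × 0.762027 = 16.8408
aluminium: 15.1 × (4534.26/3105.65) = 15.1 × 1.460004 = 22.0461
crude oil: 48.4 × (76.17/81.74) = 48.4 × 0.931857 = 45.1019
coal: 14.4 × (260.53/242.96) = 14.4 × 1.072316 = 15.4414
Index = Σ wᵢ·(p₁ᵢ/p₀ᵢ) = 16.8408 + 22.0461 + 45.1019 + 15.4414 = 99.4301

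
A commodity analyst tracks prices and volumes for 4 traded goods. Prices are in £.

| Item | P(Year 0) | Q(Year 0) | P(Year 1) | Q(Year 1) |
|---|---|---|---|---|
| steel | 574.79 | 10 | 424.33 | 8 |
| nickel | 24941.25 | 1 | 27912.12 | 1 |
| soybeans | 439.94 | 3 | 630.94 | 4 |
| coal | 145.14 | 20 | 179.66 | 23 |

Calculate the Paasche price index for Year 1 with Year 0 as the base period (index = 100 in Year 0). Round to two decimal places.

Paasche price index uses current-period quantities as weights.
ΣP(Year 1)·Q(Year 1) = 424.33×8 + 27912.12×1 + 630.94×4 + 179.66×23 = 3394.64 + 27912.12 + 2523.76 + 4132.18 = 37962.7
ΣP(Year 0)·Q(Year 1) = 574.79×8 + 24941.25×1 + 439.94×4 + 145.14×23 = 4598.32 + 24941.25 + 1759.76 + 3338.22 = 34637.55
Index = 37962.7 / 34637.55 × 100 = 109.5998

109.60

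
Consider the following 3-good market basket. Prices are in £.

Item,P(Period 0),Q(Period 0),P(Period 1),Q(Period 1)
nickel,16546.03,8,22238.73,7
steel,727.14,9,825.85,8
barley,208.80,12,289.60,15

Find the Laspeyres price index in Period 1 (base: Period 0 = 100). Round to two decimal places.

Laspeyres price index uses base-period quantities as weights.
ΣP(Period 1)·Q(Period 0) = 22238.73×8 + 825.85×9 + 289.60×12 = 177909.84 + 7432.65 + 3475.2 = 188817.69
ΣP(Period 0)·Q(Period 0) = 16546.03×8 + 727.14×9 + 208.80×12 = 132368.24 + 6544.26 + 2505.6 = 141418.1
Index = 188817.69 / 141418.1 × 100 = 133.5173

133.52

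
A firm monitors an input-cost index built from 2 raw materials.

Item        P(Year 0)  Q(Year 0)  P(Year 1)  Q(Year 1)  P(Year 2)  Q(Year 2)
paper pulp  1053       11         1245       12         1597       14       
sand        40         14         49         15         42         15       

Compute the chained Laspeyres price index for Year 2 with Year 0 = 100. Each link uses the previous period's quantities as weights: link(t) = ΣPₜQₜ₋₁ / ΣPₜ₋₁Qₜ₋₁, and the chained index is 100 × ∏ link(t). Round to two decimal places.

Link Year 0→Year 1:
ΣP(Year 1)Q(Year 0) = 1245×11 + 49×14 = 13695 + 686 = 14381
ΣP(Year 0)Q(Year 0) = 1053×11 + 40×14 = 11583 + 560 = 12143
link = 14381/12143 = 1.184304
Link Year 1→Year 2:
ΣP(Year 2)Q(Year 1) = 1597×12 + 42×15 = 19164 + 630 = 19794
ΣP(Year 1)Q(Year 1) = 1245×12 + 49×15 = 14940 + 735 = 15675
link = 19794/15675 = 1.262775
Chained index = 100 × 1.184304 × 1.262775 = 149.5509

149.55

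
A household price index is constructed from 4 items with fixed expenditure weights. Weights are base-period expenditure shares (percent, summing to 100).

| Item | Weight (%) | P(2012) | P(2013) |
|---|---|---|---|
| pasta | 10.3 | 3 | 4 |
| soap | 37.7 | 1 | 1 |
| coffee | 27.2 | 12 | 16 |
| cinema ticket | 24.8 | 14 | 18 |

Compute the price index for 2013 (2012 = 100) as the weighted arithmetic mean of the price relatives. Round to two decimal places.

119.59

pasta: 10.3 × (4/3) = 10.3 × 1.333333 = 13.7333
soap: 37.7 × (1/1) = 37.7 × 1.000000 = 37.7000
coffee: 27.2 × (16/12) = 27.2 × 1.333333 = 36.2667
cinema ticket: 24.8 × (18/14) = 24.8 × 1.285714 = 31.8857
Index = Σ wᵢ·(p₁ᵢ/p₀ᵢ) = 13.7333 + 37.7000 + 36.2667 + 31.8857 = 119.5857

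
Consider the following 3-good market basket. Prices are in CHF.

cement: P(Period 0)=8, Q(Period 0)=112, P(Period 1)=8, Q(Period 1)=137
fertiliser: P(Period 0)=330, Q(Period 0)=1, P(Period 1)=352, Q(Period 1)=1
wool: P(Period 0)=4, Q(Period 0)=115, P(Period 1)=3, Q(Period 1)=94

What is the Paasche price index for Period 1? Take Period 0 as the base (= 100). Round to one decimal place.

96.0

Paasche price index uses current-period quantities as weights.
ΣP(Period 1)·Q(Period 1) = 8×137 + 352×1 + 3×94 = 1096 + 352 + 282 = 1730
ΣP(Period 0)·Q(Period 1) = 8×137 + 330×1 + 4×94 = 1096 + 330 + 376 = 1802
Index = 1730 / 1802 × 100 = 96.0044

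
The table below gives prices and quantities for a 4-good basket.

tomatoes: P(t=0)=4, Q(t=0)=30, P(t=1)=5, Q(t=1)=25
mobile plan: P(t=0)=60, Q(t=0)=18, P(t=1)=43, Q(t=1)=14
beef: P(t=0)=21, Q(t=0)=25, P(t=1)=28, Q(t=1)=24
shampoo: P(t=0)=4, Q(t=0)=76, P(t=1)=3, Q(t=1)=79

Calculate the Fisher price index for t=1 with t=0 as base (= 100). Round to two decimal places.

Laspeyres component (base-period weights):
ΣP(t=1)Q(t=0) = 5×30 + 43×18 + 28×25 + 3×76 = 150 + 774 + 700 + 228 = 1852
ΣP(t=0)Q(t=0) = 4×30 + 60×18 + 21×25 + 4×76 = 120 + 1080 + 525 + 304 = 2029
L = 1852 / 2029 × 100 = 91.2765
Paasche component (current-period weights):
ΣP(t=1)Q(t=1) = 5×25 + 43×14 + 28×24 + 3×79 = 125 + 602 + 672 + 237 = 1636
ΣP(t=0)Q(t=1) = 4×25 + 60×14 + 21×24 + 4×79 = 100 + 840 + 504 + 316 = 1760
P = 1636 / 1760 × 100 = 92.9545
Fisher = √(L × P) = √(91.2765 × 92.9545) = 92.1117

92.11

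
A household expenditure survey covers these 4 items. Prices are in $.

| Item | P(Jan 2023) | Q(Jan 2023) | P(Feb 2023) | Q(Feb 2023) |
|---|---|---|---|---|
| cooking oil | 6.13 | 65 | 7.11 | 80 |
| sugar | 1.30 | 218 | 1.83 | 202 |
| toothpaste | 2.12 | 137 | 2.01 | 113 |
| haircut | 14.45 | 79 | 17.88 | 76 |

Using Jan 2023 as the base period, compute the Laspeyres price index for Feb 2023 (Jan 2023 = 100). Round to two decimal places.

120.59

Laspeyres price index uses base-period quantities as weights.
ΣP(Feb 2023)·Q(Jan 2023) = 7.11×65 + 1.83×218 + 2.01×137 + 17.88×79 = 462.15 + 398.94 + 275.37 + 1412.52 = 2548.98
ΣP(Jan 2023)·Q(Jan 2023) = 6.13×65 + 1.30×218 + 2.12×137 + 14.45×79 = 398.45 + 283.4 + 290.44 + 1141.55 = 2113.84
Index = 2548.98 / 2113.84 × 100 = 120.5853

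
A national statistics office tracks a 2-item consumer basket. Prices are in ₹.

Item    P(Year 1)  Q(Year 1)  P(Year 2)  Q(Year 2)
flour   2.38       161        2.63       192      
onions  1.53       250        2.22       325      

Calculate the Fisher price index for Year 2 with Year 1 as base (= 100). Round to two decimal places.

Laspeyres component (base-period weights):
ΣP(Year 2)Q(Year 1) = 2.63×161 + 2.22×250 = 423.43 + 555 = 978.43
ΣP(Year 1)Q(Year 1) = 2.38×161 + 1.53×250 = 383.18 + 382.5 = 765.68
L = 978.43 / 765.68 × 100 = 127.7858
Paasche component (current-period weights):
ΣP(Year 2)Q(Year 2) = 2.63×192 + 2.22×325 = 504.96 + 721.5 = 1226.46
ΣP(Year 1)Q(Year 2) = 2.38×192 + 1.53×325 = 456.96 + 497.25 = 954.21
P = 1226.46 / 954.21 × 100 = 128.5315
Fisher = √(L × P) = √(127.7858 × 128.5315) = 128.1581

128.16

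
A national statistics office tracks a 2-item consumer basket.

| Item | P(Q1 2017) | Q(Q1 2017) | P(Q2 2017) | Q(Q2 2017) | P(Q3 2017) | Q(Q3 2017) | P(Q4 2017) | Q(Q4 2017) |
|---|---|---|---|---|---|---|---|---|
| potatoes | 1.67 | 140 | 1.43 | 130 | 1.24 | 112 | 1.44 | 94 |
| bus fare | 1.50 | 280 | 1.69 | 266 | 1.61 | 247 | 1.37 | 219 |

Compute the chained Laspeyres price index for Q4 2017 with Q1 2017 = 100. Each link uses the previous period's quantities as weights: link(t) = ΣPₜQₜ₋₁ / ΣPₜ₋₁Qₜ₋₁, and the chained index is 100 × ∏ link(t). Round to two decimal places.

88.98

Link Q1 2017→Q2 2017:
ΣP(Q2 2017)Q(Q1 2017) = 1.43×140 + 1.69×280 = 200.2 + 473.2 = 673.4
ΣP(Q1 2017)Q(Q1 2017) = 1.67×140 + 1.50×280 = 233.8 + 420 = 653.8
link = 673.4/653.8 = 1.029979
Link Q2 2017→Q3 2017:
ΣP(Q3 2017)Q(Q2 2017) = 1.24×130 + 1.61×266 = 161.2 + 428.26 = 589.46
ΣP(Q2 2017)Q(Q2 2017) = 1.43×130 + 1.69×266 = 185.9 + 449.54 = 635.44
link = 589.46/635.44 = 0.927641
Link Q3 2017→Q4 2017:
ΣP(Q4 2017)Q(Q3 2017) = 1.44×112 + 1.37×247 = 161.28 + 338.39 = 499.67
ΣP(Q3 2017)Q(Q3 2017) = 1.24×112 + 1.61×247 = 138.88 + 397.67 = 536.55
link = 499.67/536.55 = 0.931265
Chained index = 100 × 1.029979 × 0.927641 × 0.931265 = 88.9777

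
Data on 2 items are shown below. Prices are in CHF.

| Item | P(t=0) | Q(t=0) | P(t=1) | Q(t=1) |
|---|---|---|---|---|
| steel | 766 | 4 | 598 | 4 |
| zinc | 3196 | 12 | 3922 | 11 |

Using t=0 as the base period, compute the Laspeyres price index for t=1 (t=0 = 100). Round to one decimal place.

119.4

Laspeyres price index uses base-period quantities as weights.
ΣP(t=1)·Q(t=0) = 598×4 + 3922×12 = 2392 + 47064 = 49456
ΣP(t=0)·Q(t=0) = 766×4 + 3196×12 = 3064 + 38352 = 41416
Index = 49456 / 41416 × 100 = 119.4128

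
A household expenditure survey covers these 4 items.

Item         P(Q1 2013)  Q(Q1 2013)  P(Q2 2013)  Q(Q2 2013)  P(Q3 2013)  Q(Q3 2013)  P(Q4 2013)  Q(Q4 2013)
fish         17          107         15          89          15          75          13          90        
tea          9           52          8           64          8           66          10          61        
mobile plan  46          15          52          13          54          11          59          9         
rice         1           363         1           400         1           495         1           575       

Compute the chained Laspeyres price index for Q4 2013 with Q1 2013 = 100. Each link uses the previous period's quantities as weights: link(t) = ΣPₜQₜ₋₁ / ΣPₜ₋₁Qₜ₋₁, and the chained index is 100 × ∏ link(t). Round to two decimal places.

Link Q1 2013→Q2 2013:
ΣP(Q2 2013)Q(Q1 2013) = 15×107 + 8×52 + 52×15 + 1×363 = 1605 + 416 + 780 + 363 = 3164
ΣP(Q1 2013)Q(Q1 2013) = 17×107 + 9×52 + 46×15 + 1×363 = 1819 + 468 + 690 + 363 = 3340
link = 3164/3340 = 0.947305
Link Q2 2013→Q3 2013:
ΣP(Q3 2013)Q(Q2 2013) = 15×89 + 8×64 + 54×13 + 1×400 = 1335 + 512 + 702 + 400 = 2949
ΣP(Q2 2013)Q(Q2 2013) = 15×89 + 8×64 + 52×13 + 1×400 = 1335 + 512 + 676 + 400 = 2923
link = 2949/2923 = 1.008895
Link Q3 2013→Q4 2013:
ΣP(Q4 2013)Q(Q3 2013) = 13×75 + 10×66 + 59×11 + 1×495 = 975 + 660 + 649 + 495 = 2779
ΣP(Q3 2013)Q(Q3 2013) = 15×75 + 8×66 + 54×11 + 1×495 = 1125 + 528 + 594 + 495 = 2742
link = 2779/2742 = 1.013494
Chained index = 100 × 0.947305 × 1.008895 × 1.013494 = 96.8628

96.86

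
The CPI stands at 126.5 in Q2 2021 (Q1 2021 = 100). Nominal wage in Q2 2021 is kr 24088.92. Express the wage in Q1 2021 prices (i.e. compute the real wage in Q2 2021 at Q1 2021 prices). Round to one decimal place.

Real = Nominal ÷ (Index/100) = 24088.92 ÷ (126.5/100)
     = 24088.92 ÷ 1.265 = 19042.6245

19042.6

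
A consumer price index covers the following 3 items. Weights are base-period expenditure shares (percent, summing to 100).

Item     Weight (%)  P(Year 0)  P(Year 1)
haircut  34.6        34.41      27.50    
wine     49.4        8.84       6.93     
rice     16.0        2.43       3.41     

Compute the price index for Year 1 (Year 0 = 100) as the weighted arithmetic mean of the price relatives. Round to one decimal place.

haircut: 34.6 × (27.50/34.41) = 34.6 × 0.799186 = 27.6518
wine: 49.4 × (6.93/8.84) = 49.4 × 0.783937 = 38.7265
rice: 16.0 × (3.41/2.43) = 16.0 × 1.403292 = 22.4527
Index = Σ wᵢ·(p₁ᵢ/p₀ᵢ) = 27.6518 + 38.7265 + 22.4527 = 88.8310

88.8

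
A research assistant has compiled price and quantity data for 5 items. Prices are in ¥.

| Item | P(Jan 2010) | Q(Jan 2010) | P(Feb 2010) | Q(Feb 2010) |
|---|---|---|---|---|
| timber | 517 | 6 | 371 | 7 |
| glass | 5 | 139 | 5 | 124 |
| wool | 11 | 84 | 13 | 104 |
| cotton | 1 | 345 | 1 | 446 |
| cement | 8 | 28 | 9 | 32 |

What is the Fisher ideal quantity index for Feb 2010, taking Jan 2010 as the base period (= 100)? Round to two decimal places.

115.03

Laspeyres component (base-period weights):
ΣP(Jan 2010)Q(Feb 2010) = 517×7 + 5×124 + 11×104 + 1×446 + 8×32 = 3619 + 620 + 1144 + 446 + 256 = 6085
ΣP(Jan 2010)Q(Jan 2010) = 517×6 + 5×139 + 11×84 + 1×345 + 8×28 = 3102 + 695 + 924 + 345 + 224 = 5290
L = 6085 / 5290 × 100 = 115.0284
Paasche component (current-period weights):
ΣP(Feb 2010)Q(Feb 2010) = 371×7 + 5×124 + 13×104 + 1×446 + 9×32 = 2597 + 620 + 1352 + 446 + 288 = 5303
ΣP(Feb 2010)Q(Jan 2010) = 371×6 + 5×139 + 13×84 + 1×345 + 9×28 = 2226 + 695 + 1092 + 345 + 252 = 4610
P = 5303 / 4610 × 100 = 115.0325
Fisher = √(L × P) = √(115.0284 × 115.0325) = 115.0304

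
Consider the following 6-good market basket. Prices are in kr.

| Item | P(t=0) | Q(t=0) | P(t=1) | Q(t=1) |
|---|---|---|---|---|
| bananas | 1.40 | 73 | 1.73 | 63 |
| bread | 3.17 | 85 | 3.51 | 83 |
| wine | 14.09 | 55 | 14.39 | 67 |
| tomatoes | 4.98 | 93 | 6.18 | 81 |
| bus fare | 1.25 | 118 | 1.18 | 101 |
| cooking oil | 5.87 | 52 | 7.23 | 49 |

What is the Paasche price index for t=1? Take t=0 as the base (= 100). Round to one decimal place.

Paasche price index uses current-period quantities as weights.
ΣP(t=1)·Q(t=1) = 1.73×63 + 3.51×83 + 14.39×67 + 6.18×81 + 1.18×101 + 7.23×49 = 108.99 + 291.33 + 964.13 + 500.58 + 119.18 + 354.27 = 2338.48
ΣP(t=0)·Q(t=1) = 1.40×63 + 3.17×83 + 14.09×67 + 4.98×81 + 1.25×101 + 5.87×49 = 88.2 + 263.11 + 944.03 + 403.38 + 126.25 + 287.63 = 2112.6
Index = 2338.48 / 2112.6 × 100 = 110.6920

110.7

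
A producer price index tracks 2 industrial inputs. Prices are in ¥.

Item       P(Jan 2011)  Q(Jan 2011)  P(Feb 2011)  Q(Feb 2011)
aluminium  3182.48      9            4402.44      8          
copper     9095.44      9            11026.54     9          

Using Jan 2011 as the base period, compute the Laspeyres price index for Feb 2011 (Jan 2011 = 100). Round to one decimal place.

125.7

Laspeyres price index uses base-period quantities as weights.
ΣP(Feb 2011)·Q(Jan 2011) = 4402.44×9 + 11026.54×9 = 39621.96 + 99238.86 = 138860.82
ΣP(Jan 2011)·Q(Jan 2011) = 3182.48×9 + 9095.44×9 = 28642.32 + 81858.96 = 110501.28
Index = 138860.82 / 110501.28 × 100 = 125.6644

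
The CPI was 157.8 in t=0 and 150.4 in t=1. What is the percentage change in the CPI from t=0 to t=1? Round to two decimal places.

-4.69%

Change = (150.4 − 157.8) / 157.8 × 100
       = -7.4 / 157.8 × 100 = -4.6895%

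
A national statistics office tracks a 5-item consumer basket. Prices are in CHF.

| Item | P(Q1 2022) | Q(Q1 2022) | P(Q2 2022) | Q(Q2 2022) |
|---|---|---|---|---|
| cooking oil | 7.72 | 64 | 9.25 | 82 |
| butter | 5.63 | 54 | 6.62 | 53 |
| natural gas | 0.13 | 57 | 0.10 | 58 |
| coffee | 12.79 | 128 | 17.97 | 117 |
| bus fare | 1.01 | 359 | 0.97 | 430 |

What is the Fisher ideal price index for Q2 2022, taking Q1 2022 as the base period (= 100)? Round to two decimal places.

127.56

Laspeyres component (base-period weights):
ΣP(Q2 2022)Q(Q1 2022) = 9.25×64 + 6.62×54 + 0.10×57 + 17.97×128 + 0.97×359 = 592 + 357.48 + 5.7 + 2300.16 + 348.23 = 3603.57
ΣP(Q1 2022)Q(Q1 2022) = 7.72×64 + 5.63×54 + 0.13×57 + 12.79×128 + 1.01×359 = 494.08 + 304.02 + 7.41 + 1637.12 + 362.59 = 2805.22
L = 3603.57 / 2805.22 × 100 = 128.4594
Paasche component (current-period weights):
ΣP(Q2 2022)Q(Q2 2022) = 9.25×82 + 6.62×53 + 0.10×58 + 17.97×117 + 0.97×430 = 758.5 + 350.86 + 5.8 + 2102.49 + 417.1 = 3634.75
ΣP(Q1 2022)Q(Q2 2022) = 7.72×82 + 5.63×53 + 0.13×58 + 12.79×117 + 1.01×430 = 633.04 + 298.39 + 7.54 + 1496.43 + 434.3 = 2869.7
P = 3634.75 / 2869.7 × 100 = 126.6596
Fisher = √(L × P) = √(128.4594 × 126.6596) = 127.5563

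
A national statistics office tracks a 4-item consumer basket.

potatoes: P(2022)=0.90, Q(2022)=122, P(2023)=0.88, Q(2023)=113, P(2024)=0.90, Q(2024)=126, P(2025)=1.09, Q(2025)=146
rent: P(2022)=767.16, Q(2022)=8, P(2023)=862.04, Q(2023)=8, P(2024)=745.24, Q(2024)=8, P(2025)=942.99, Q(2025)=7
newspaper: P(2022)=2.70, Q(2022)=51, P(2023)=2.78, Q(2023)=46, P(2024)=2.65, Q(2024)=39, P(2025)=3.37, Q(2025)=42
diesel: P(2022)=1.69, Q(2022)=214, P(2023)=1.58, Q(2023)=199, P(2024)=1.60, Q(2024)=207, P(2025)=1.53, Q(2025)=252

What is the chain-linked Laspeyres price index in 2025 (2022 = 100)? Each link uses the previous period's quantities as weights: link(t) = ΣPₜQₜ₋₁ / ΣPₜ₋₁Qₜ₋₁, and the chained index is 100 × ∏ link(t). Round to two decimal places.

Link 2022→2023:
ΣP(2023)Q(2022) = 0.88×122 + 862.04×8 + 2.78×51 + 1.58×214 = 107.36 + 6896.32 + 141.78 + 338.12 = 7483.58
ΣP(2022)Q(2022) = 0.90×122 + 767.16×8 + 2.70×51 + 1.69×214 = 109.8 + 6137.28 + 137.7 + 361.66 = 6746.44
link = 7483.58/6746.44 = 1.109264
Link 2023→2024:
ΣP(2024)Q(2023) = 0.90×113 + 745.24×8 + 2.65×46 + 1.60×199 = 101.7 + 5961.92 + 121.9 + 318.4 = 6503.92
ΣP(2023)Q(2023) = 0.88×113 + 862.04×8 + 2.78×46 + 1.58×199 = 99.44 + 6896.32 + 127.88 + 314.42 = 7438.06
link = 6503.92/7438.06 = 0.874411
Link 2024→2025:
ΣP(2025)Q(2024) = 1.09×126 + 942.99×8 + 3.37×39 + 1.53×207 = 137.34 + 7543.92 + 131.43 + 316.71 = 8129.4
ΣP(2024)Q(2024) = 0.90×126 + 745.24×8 + 2.65×39 + 1.60×207 = 113.4 + 5961.92 + 103.35 + 331.2 = 6509.87
link = 8129.4/6509.87 = 1.248781
Chained index = 100 × 1.109264 × 0.874411 × 1.248781 = 121.1257

121.13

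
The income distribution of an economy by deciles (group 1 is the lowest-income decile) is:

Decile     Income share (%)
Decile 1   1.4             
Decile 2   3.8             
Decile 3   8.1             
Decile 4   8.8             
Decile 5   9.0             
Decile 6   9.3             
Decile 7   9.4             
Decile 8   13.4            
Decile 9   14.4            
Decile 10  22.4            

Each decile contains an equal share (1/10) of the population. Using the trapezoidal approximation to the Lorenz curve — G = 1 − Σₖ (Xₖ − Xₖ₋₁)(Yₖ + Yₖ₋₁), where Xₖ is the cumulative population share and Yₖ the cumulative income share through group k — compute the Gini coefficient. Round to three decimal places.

0.292

Cumulative income shares Yₖ: 0.0140, 0.0520, 0.1330, 0.2210, 0.3110, 0.4040, 0.4980, 0.6320, 0.7760, 1.0000
Σ (Xₖ−Xₖ₋₁)(Yₖ+Yₖ₋₁) = (1/10)(0.0140+0.0000) + (1/10)(0.0520+0.0140) + (1/10)(0.1330+0.0520) + (1/10)(0.2210+0.1330) + (1/10)(0.3110+0.2210) + (1/10)(0.4040+0.3110) + (1/10)(0.4980+0.4040) + (1/10)(0.6320+0.4980) + (1/10)(0.7760+0.6320) + (1/10)(1.0000+0.7760)
  = 0.0014 + 0.0066 + 0.0185 + 0.0354 + 0.0532 + 0.0715 + 0.0902 + 0.1130 + 0.1408 + 0.1776 = 0.7082
G = 1 − 0.7082 = 0.2918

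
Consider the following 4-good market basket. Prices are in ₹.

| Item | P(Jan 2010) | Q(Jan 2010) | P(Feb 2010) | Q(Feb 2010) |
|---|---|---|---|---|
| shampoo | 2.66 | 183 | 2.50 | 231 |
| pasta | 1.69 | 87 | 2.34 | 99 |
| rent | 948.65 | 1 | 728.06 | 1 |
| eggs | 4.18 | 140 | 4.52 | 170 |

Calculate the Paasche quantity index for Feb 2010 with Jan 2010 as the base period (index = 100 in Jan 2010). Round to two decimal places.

Paasche quantity index uses current-period prices as weights.
ΣP(Feb 2010)·Q(Feb 2010) = 2.50×231 + 2.34×99 + 728.06×1 + 4.52×170 = 577.5 + 231.66 + 728.06 + 768.4 = 2305.62
ΣP(Feb 2010)·Q(Jan 2010) = 2.50×183 + 2.34×87 + 728.06×1 + 4.52×140 = 457.5 + 203.58 + 728.06 + 632.8 = 2021.94
Index = 2305.62 / 2021.94 × 100 = 114.0301

114.03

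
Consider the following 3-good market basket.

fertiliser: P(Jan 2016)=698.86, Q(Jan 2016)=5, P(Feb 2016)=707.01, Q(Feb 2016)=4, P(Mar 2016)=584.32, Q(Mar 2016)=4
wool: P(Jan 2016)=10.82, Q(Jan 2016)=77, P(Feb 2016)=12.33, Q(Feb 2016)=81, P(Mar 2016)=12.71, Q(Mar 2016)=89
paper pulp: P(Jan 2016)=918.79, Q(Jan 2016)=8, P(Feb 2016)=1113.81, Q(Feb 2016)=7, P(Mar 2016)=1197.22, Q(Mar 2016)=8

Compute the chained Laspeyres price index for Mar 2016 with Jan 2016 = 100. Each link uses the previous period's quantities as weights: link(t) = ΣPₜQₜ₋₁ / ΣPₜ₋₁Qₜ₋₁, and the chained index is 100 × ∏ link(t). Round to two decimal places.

Link Jan 2016→Feb 2016:
ΣP(Feb 2016)Q(Jan 2016) = 707.01×5 + 12.33×77 + 1113.81×8 = 3535.05 + 949.41 + 8910.48 = 13394.94
ΣP(Jan 2016)Q(Jan 2016) = 698.86×5 + 10.82×77 + 918.79×8 = 3494.3 + 833.14 + 7350.32 = 11677.76
link = 13394.94/11677.76 = 1.147047
Link Feb 2016→Mar 2016:
ΣP(Mar 2016)Q(Feb 2016) = 584.32×4 + 12.71×81 + 1197.22×7 = 2337.28 + 1029.51 + 8380.54 = 11747.33
ΣP(Feb 2016)Q(Feb 2016) = 707.01×4 + 12.33×81 + 1113.81×7 = 2828.04 + 998.73 + 7796.67 = 11623.44
link = 11747.33/11623.44 = 1.010659
Chained index = 100 × 1.147047 × 1.010659 = 115.9273

115.93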